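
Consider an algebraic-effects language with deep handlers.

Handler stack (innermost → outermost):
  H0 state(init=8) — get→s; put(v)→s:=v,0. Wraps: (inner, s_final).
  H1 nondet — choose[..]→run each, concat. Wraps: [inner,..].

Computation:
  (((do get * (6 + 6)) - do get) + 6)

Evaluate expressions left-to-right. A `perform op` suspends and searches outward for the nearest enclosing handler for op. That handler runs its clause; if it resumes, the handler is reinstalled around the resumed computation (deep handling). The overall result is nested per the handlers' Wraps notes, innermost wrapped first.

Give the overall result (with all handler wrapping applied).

Step-by-step:
get @ H0 ⇒ 8
get @ H0 ⇒ 8
H0 returns (94, 8)
H1 returns [(94, 8)]
= [(94, 8)]

Answer: [(94, 8)]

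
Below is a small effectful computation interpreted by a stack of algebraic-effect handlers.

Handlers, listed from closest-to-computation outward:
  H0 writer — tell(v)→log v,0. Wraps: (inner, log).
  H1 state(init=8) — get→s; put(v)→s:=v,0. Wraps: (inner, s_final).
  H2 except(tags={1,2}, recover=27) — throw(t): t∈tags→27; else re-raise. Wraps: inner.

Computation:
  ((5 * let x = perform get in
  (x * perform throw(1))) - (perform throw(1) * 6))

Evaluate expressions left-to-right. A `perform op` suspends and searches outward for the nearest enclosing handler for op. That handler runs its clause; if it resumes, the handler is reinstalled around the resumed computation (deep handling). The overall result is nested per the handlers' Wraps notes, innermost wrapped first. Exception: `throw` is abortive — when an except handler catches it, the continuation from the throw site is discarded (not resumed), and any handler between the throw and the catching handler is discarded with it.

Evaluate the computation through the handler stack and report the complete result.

Working:
get @ H1 ⇒ 8
throw(1) @ H2 caught ⇒ 27
= 27

Answer: 27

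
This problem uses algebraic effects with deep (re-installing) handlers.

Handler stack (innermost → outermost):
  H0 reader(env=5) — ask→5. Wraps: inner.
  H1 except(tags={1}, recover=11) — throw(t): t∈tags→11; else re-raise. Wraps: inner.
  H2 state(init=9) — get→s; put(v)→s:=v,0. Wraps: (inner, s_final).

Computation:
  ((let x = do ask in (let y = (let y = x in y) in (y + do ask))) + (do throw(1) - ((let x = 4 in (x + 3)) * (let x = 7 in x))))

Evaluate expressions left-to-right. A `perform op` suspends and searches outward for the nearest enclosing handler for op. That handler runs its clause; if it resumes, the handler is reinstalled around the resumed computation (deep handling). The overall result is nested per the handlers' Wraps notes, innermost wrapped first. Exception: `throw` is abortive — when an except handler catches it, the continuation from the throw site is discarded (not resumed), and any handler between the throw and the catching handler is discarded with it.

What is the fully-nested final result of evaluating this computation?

Step-by-step:
ask @ H0 ⇒ 5
ask @ H0 ⇒ 5
throw(1) @ H1 caught ⇒ 11
H2 returns (11, 9)
= (11, 9)

Answer: (11, 9)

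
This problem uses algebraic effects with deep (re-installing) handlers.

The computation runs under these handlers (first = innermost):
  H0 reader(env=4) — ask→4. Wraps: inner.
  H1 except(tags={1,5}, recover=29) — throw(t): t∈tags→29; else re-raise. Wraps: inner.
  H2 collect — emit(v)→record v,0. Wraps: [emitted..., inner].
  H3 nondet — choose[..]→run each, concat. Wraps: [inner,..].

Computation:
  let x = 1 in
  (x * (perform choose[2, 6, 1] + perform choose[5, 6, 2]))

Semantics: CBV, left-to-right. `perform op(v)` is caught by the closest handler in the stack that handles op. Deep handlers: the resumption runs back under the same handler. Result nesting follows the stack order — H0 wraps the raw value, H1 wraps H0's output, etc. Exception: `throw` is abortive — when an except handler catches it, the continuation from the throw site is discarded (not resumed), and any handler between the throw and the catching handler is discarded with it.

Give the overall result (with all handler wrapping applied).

Answer: [[7], [8], [4], [11], [12], [8], [6], [7], [3]]

Working:
choose[2, 6, 1] @ H3
  branch[0] choose=2:
    choose[5, 6, 2] @ H3
      branch[0] choose=5:
        H0 returns 7
        H1 returns 7
        H2 returns [7]
        H3 returns [[7]]
      branch[1] choose=6:
        H0 returns 8
        H1 returns 8
        H2 returns [8]
        H3 returns [[8]]
      branch[2] choose=2:
        H0 returns 4
        H1 returns 4
        H2 returns [4]
        H3 returns [[4]]
  branch[1] choose=6:
    choose[5, 6, 2] @ H3
      branch[0] choose=5:
        H0 returns 11
        H1 returns 11
        H2 returns [11]
        H3 returns [[11]]
      branch[1] choose=6:
        H0 returns 12
        H1 returns 12
        H2 returns [12]
        H3 returns [[12]]
      branch[2] choose=2:
        H0 returns 8
        H1 returns 8
        H2 returns [8]
        H3 returns [[8]]
  branch[2] choose=1:
    choose[5, 6, 2] @ H3
      branch[0] choose=5:
        H0 returns 6
        H1 returns 6
        H2 returns [6]
        H3 returns [[6]]
      branch[1] choose=6:
        H0 returns 7
        H1 returns 7
        H2 returns [7]
        H3 returns [[7]]
      branch[2] choose=2:
        H0 returns 3
        H1 returns 3
        H2 returns [3]
        H3 returns [[3]]
= [[7], [8], [4], [11], [12], [8], [6], [7], [3]]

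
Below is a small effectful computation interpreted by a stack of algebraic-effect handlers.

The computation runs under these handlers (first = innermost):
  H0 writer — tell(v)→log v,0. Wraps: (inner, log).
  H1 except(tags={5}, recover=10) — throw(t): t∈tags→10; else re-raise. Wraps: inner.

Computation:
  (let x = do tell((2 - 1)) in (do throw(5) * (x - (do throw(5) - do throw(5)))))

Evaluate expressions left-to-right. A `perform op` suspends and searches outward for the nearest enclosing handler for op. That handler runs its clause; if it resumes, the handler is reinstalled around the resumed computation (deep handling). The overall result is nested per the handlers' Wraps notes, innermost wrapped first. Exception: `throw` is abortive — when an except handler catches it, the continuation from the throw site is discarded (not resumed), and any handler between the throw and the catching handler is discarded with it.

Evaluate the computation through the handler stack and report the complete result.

Step-by-step:
tell(1) @ H0 ⇒ log+=1
throw(5) @ H1 caught ⇒ 10
= 10

Answer: 10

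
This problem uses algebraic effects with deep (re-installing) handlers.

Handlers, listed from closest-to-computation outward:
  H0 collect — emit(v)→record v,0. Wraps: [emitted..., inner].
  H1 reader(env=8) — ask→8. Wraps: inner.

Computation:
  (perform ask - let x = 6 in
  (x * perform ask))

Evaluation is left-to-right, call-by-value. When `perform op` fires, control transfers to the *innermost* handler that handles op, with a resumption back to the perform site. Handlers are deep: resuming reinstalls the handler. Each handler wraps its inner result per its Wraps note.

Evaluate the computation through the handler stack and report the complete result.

Evaluation trace:
ask @ H1 ⇒ 8
ask @ H1 ⇒ 8
H0 returns [-40]
H1 returns [-40]
= [-40]

Answer: [-40]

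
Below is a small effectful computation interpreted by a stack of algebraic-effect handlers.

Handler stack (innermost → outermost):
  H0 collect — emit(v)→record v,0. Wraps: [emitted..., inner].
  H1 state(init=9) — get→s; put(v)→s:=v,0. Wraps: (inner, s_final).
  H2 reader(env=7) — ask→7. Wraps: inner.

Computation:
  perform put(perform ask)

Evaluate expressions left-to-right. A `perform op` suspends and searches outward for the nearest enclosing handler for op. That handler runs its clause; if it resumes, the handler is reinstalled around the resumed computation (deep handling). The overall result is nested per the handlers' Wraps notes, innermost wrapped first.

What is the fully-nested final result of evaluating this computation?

Evaluation trace:
ask @ H2 ⇒ 7
put(7) @ H1 ⇒ s:=7
H0 returns [0]
H1 returns ([0], 7)
H2 returns ([0], 7)
= ([0], 7)

Answer: ([0], 7)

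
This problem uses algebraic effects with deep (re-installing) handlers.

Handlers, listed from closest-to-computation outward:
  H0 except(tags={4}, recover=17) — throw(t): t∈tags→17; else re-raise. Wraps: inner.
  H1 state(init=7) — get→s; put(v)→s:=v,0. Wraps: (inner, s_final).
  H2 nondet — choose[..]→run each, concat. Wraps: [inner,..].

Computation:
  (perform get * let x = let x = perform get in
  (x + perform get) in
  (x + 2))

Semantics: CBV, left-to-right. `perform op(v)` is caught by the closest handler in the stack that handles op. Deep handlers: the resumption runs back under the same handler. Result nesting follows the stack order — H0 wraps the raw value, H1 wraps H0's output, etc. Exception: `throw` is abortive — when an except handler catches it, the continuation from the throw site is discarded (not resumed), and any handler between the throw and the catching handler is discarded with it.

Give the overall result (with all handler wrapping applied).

Answer: [(112, 7)]

Working:
get @ H1 ⇒ 7
get @ H1 ⇒ 7
get @ H1 ⇒ 7
H0 returns 112
H1 returns (112, 7)
H2 returns [(112, 7)]
= [(112, 7)]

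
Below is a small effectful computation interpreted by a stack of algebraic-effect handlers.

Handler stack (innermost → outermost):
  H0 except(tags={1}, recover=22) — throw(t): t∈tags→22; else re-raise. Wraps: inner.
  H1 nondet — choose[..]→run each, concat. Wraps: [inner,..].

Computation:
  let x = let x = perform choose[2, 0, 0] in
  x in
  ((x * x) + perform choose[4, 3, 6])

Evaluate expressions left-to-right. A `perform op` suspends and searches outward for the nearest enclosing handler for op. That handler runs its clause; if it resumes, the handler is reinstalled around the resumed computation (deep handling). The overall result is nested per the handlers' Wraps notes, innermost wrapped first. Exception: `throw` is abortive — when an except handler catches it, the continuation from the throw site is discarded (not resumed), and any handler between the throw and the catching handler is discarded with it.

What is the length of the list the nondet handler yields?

Answer: 9

Working:
choose[2, 0, 0] @ H1
  branch[0] choose=2:
    choose[4, 3, 6] @ H1
      branch[0] choose=4:
        H0 returns 8
        H1 returns [8]
      branch[1] choose=3:
        H0 returns 7
        H1 returns [7]
      branch[2] choose=6:
        H0 returns 10
        H1 returns [10]
  branch[1] choose=0:
    choose[4, 3, 6] @ H1
      branch[0] choose=4:
        H0 returns 4
        H1 returns [4]
      branch[1] choose=3:
        H0 returns 3
        H1 returns [3]
      branch[2] choose=6:
        H0 returns 6
        H1 returns [6]
  branch[2] choose=0:
    choose[4, 3, 6] @ H1
      branch[0] choose=4:
        H0 returns 4
        H1 returns [4]
      branch[1] choose=3:
        H0 returns 3
        H1 returns [3]
      branch[2] choose=6:
        H0 returns 6
        H1 returns [6]
= [8, 7, 10, 4, 3, 6, 4, 3, 6]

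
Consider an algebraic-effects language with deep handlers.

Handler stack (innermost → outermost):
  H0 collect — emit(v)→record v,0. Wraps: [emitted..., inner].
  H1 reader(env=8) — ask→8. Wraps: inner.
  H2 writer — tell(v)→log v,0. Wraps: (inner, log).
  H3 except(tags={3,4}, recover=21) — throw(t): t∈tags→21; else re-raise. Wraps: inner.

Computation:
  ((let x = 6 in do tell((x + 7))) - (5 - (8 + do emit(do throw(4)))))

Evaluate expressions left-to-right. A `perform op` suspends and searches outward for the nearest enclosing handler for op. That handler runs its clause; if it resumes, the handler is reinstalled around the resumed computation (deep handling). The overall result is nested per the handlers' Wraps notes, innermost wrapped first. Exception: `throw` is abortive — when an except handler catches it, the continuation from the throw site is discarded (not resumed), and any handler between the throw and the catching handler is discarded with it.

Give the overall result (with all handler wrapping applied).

Answer: 21

Evaluation trace:
tell(13) @ H2 ⇒ log+=13
throw(4) @ H3 caught ⇒ 21
= 21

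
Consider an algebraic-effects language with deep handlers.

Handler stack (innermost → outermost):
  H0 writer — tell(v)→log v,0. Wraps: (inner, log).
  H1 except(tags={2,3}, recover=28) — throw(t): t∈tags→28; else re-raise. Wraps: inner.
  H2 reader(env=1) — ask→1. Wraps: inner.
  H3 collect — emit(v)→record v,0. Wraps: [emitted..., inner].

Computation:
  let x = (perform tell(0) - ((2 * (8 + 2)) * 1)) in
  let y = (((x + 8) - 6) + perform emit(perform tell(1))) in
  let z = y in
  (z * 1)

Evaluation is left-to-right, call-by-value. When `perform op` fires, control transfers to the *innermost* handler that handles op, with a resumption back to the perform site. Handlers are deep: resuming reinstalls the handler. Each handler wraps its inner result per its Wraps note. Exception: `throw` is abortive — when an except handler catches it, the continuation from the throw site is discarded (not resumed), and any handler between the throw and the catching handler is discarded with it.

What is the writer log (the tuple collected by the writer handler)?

Answer: (0, 1)

Working:
tell(0) @ H0 ⇒ log+=0
tell(1) @ H0 ⇒ log+=1
emit(0) @ H3 ⇒ out+=0
H0 returns (-18, (0, 1))
H1 returns (-18, (0, 1))
H2 returns (-18, (0, 1))
H3 returns [0, (-18, (0, 1))]
= [0, (-18, (0, 1))]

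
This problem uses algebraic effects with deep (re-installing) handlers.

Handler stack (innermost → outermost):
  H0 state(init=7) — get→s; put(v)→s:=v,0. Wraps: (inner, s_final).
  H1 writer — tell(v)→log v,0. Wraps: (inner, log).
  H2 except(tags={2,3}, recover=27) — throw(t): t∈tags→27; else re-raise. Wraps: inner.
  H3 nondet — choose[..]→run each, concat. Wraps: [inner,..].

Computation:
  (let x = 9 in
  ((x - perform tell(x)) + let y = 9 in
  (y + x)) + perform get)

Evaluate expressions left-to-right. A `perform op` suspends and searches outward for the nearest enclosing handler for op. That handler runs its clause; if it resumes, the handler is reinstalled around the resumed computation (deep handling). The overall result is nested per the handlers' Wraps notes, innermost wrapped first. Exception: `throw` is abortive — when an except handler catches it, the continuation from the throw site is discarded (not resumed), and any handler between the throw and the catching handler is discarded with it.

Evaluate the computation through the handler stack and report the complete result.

Working:
tell(9) @ H1 ⇒ log+=9
get @ H0 ⇒ 7
H0 returns (34, 7)
H1 returns ((34, 7), (9))
H2 returns ((34, 7), (9))
H3 returns [((34, 7), (9))]
= [((34, 7), (9))]

Answer: [((34, 7), (9))]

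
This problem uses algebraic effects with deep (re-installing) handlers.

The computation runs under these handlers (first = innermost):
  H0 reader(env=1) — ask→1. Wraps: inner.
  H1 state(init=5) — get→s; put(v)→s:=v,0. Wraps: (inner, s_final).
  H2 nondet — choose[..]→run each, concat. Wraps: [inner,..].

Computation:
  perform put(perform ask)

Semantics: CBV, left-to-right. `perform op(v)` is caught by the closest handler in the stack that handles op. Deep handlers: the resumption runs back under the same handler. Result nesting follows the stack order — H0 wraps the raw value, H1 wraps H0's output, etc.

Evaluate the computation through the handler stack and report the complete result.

Evaluation trace:
ask @ H0 ⇒ 1
put(1) @ H1 ⇒ s:=1
H0 returns 0
H1 returns (0, 1)
H2 returns [(0, 1)]
= [(0, 1)]

Answer: [(0, 1)]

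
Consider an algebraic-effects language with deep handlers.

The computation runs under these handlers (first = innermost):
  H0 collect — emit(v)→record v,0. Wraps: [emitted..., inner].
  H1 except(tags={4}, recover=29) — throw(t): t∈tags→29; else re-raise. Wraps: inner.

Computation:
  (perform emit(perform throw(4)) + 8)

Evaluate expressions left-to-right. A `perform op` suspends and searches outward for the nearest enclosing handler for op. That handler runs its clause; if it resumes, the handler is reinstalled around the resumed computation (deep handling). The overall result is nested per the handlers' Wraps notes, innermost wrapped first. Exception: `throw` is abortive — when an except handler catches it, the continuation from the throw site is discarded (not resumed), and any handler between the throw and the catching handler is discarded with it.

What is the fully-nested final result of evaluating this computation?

Answer: 29

Evaluation trace:
throw(4) @ H1 caught ⇒ 29
= 29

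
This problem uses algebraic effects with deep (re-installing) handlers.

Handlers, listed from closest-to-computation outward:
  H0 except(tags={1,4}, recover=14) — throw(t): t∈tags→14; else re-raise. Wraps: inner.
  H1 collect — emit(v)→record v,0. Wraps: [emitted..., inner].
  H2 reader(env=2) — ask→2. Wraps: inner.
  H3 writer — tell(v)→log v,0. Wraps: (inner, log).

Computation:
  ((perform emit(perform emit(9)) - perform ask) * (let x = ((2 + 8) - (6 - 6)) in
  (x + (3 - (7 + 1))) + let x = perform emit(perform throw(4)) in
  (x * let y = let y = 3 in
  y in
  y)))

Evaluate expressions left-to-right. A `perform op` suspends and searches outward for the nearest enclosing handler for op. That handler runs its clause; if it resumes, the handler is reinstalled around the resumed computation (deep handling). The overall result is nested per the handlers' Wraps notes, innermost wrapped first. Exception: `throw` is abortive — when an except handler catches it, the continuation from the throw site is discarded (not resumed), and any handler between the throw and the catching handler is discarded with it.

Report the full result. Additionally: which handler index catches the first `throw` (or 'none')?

Evaluation trace:
emit(9) @ H1 ⇒ out+=9
emit(0) @ H1 ⇒ out+=0
ask @ H2 ⇒ 2
throw(4) @ H0 caught ⇒ 14
H1 returns [9, 0, 14]
H2 returns [9, 0, 14]
H3 returns ([9, 0, 14], ())
= ([9, 0, 14], ())

Answer: ([9, 0, 14], ()) ; first throw caught by: H0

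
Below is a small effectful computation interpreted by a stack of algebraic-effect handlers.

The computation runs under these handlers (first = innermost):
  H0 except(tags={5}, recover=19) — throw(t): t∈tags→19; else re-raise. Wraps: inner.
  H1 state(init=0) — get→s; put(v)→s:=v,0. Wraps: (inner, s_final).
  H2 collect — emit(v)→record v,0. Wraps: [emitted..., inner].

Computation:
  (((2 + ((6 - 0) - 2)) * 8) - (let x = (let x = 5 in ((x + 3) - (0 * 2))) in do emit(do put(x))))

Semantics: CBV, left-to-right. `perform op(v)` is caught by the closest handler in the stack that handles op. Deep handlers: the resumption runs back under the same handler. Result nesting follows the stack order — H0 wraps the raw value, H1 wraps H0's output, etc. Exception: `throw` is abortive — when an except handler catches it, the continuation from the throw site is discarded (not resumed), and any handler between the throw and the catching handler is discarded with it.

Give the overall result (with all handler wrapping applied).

Answer: [0, (48, 8)]

Step-by-step:
put(8) @ H1 ⇒ s:=8
emit(0) @ H2 ⇒ out+=0
H0 returns 48
H1 returns (48, 8)
H2 returns [0, (48, 8)]
= [0, (48, 8)]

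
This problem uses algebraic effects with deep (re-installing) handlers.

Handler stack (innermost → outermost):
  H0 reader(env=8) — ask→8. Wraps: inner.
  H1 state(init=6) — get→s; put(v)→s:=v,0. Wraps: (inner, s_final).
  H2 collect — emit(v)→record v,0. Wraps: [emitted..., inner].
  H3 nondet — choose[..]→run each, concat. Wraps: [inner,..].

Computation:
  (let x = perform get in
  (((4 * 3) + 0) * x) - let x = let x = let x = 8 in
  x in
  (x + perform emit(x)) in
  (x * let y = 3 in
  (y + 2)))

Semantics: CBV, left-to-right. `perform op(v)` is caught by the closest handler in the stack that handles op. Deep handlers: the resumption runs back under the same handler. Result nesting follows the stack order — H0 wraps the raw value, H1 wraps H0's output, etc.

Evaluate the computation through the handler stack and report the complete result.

Answer: [[8, (32, 6)]]

Evaluation trace:
get @ H1 ⇒ 6
emit(8) @ H2 ⇒ out+=8
H0 returns 32
H1 returns (32, 6)
H2 returns [8, (32, 6)]
H3 returns [[8, (32, 6)]]
= [[8, (32, 6)]]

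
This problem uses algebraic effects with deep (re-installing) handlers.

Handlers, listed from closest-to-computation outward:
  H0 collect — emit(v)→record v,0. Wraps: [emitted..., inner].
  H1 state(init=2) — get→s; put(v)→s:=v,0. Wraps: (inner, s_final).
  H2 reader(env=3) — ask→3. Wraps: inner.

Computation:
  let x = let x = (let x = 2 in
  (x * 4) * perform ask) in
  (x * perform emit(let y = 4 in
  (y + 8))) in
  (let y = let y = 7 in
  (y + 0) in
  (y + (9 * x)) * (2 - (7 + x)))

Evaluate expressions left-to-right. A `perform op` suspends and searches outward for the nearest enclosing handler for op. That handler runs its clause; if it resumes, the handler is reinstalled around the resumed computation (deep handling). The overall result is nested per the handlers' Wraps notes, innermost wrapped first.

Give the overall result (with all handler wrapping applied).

Working:
ask @ H2 ⇒ 3
emit(12) @ H0 ⇒ out+=12
H0 returns [12, -35]
H1 returns ([12, -35], 2)
H2 returns ([12, -35], 2)
= ([12, -35], 2)

Answer: ([12, -35], 2)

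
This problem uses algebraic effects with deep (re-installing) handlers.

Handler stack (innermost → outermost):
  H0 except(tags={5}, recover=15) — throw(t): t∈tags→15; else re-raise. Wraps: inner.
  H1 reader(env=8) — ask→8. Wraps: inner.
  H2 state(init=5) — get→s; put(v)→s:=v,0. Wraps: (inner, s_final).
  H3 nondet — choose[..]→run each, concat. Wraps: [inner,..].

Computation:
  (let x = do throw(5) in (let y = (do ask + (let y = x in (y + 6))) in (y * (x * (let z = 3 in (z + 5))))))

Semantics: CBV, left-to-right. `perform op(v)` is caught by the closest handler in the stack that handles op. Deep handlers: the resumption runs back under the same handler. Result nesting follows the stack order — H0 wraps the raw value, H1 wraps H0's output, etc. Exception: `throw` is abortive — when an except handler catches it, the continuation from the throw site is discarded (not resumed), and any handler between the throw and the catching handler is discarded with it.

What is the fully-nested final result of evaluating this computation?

Answer: [(15, 5)]

Step-by-step:
throw(5) @ H0 caught ⇒ 15
H1 returns 15
H2 returns (15, 5)
H3 returns [(15, 5)]
= [(15, 5)]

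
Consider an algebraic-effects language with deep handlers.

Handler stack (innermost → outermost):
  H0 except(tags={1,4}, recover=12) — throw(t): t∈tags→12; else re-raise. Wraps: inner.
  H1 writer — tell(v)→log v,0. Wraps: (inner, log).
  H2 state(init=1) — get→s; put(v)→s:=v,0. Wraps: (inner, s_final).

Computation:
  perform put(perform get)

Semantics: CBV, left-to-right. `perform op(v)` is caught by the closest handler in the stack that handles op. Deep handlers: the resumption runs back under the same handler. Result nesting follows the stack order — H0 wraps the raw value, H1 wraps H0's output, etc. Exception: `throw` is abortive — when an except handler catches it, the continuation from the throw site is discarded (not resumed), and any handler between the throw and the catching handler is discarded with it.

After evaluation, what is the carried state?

Step-by-step:
get @ H2 ⇒ 1
put(1) @ H2 ⇒ s:=1
H0 returns 0
H1 returns (0, ())
H2 returns ((0, ()), 1)
= ((0, ()), 1)

Answer: 1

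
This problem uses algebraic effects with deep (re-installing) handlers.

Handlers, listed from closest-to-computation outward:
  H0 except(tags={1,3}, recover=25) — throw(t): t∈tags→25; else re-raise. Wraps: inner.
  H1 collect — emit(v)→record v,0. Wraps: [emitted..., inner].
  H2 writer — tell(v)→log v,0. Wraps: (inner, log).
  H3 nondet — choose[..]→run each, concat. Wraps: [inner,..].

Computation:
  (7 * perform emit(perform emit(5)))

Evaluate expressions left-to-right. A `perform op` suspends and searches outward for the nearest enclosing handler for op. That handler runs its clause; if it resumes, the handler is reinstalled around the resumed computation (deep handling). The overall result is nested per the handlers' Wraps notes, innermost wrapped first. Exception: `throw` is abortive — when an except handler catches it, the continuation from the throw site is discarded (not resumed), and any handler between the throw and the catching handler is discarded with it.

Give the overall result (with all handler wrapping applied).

Working:
emit(5) @ H1 ⇒ out+=5
emit(0) @ H1 ⇒ out+=0
H0 returns 0
H1 returns [5, 0, 0]
H2 returns ([5, 0, 0], ())
H3 returns [([5, 0, 0], ())]
= [([5, 0, 0], ())]

Answer: [([5, 0, 0], ())]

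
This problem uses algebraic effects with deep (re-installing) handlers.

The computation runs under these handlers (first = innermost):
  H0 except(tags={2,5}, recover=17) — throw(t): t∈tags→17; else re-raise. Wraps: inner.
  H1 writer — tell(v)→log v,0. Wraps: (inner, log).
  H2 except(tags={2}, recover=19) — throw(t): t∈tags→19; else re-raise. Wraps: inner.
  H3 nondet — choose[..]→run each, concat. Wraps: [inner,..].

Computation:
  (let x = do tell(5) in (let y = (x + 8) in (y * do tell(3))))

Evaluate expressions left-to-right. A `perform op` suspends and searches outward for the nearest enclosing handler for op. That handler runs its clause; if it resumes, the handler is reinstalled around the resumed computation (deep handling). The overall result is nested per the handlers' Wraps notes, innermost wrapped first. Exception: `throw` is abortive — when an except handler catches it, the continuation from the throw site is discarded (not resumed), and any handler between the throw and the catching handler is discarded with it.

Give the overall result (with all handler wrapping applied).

Working:
tell(5) @ H1 ⇒ log+=5
tell(3) @ H1 ⇒ log+=3
H0 returns 0
H1 returns (0, (5, 3))
H2 returns (0, (5, 3))
H3 returns [(0, (5, 3))]
= [(0, (5, 3))]

Answer: [(0, (5, 3))]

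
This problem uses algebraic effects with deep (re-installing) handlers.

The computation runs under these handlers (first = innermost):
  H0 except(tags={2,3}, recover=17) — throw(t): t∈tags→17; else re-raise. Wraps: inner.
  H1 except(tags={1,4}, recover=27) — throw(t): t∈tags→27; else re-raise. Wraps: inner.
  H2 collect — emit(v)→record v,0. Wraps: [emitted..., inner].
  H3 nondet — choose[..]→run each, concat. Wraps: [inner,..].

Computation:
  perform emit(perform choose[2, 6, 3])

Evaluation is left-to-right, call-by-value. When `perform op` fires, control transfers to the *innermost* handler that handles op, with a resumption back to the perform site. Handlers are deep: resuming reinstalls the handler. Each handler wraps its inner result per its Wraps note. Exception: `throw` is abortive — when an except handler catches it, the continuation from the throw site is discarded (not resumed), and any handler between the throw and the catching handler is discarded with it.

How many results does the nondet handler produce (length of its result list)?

Step-by-step:
choose[2, 6, 3] @ H3
  branch[0] choose=2:
    emit(2) @ H2 ⇒ out+=2
    H0 returns 0
    H1 returns 0
    H2 returns [2, 0]
    H3 returns [[2, 0]]
  branch[1] choose=6:
    emit(6) @ H2 ⇒ out+=6
    H0 returns 0
    H1 returns 0
    H2 returns [6, 0]
    H3 returns [[6, 0]]
  branch[2] choose=3:
    emit(3) @ H2 ⇒ out+=3
    H0 returns 0
    H1 returns 0
    H2 returns [3, 0]
    H3 returns [[3, 0]]
= [[2, 0], [6, 0], [3, 0]]

Answer: 3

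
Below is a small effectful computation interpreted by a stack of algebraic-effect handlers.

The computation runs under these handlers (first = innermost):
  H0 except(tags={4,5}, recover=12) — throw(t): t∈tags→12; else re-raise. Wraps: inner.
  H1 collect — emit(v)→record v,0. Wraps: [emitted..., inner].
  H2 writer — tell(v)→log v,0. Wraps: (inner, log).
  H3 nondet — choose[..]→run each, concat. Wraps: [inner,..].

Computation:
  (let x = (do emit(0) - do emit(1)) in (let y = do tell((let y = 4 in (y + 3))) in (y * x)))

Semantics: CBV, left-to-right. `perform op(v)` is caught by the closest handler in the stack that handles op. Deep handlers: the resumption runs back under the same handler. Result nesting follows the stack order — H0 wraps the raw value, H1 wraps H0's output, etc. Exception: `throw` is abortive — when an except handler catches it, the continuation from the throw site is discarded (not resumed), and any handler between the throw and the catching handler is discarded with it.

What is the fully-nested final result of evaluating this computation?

Answer: [([0, 1, 0], (7))]

Working:
emit(0) @ H1 ⇒ out+=0
emit(1) @ H1 ⇒ out+=1
tell(7) @ H2 ⇒ log+=7
H0 returns 0
H1 returns [0, 1, 0]
H2 returns ([0, 1, 0], (7))
H3 returns [([0, 1, 0], (7))]
= [([0, 1, 0], (7))]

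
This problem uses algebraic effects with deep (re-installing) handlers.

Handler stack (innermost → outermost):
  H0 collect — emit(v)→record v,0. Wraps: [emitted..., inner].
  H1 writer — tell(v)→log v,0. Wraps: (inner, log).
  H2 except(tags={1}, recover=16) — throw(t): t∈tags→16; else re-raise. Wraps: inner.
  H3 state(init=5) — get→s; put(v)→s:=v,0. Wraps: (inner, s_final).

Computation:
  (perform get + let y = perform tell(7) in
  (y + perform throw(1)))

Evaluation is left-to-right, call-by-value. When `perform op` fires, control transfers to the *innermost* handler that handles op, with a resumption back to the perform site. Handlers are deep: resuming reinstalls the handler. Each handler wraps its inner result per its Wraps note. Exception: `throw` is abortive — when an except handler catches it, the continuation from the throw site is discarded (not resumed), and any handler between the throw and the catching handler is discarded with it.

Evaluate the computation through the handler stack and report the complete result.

Working:
get @ H3 ⇒ 5
tell(7) @ H1 ⇒ log+=7
throw(1) @ H2 caught ⇒ 16
H3 returns (16, 5)
= (16, 5)

Answer: (16, 5)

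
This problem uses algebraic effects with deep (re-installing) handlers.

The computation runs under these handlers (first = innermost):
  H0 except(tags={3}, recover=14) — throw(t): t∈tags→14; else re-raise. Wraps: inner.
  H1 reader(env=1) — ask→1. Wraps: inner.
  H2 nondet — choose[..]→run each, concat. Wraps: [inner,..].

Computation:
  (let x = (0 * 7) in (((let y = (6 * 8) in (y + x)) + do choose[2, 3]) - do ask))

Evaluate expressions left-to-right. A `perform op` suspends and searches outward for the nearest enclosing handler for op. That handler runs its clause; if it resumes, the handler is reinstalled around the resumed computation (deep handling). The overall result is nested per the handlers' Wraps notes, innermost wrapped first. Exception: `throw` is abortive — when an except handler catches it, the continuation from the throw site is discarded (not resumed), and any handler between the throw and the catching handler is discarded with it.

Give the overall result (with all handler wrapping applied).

Working:
choose[2, 3] @ H2
  branch[0] choose=2:
    ask @ H1 ⇒ 1
    H0 returns 49
    H1 returns 49
    H2 returns [49]
  branch[1] choose=3:
    ask @ H1 ⇒ 1
    H0 returns 50
    H1 returns 50
    H2 returns [50]
= [49, 50]

Answer: [49, 50]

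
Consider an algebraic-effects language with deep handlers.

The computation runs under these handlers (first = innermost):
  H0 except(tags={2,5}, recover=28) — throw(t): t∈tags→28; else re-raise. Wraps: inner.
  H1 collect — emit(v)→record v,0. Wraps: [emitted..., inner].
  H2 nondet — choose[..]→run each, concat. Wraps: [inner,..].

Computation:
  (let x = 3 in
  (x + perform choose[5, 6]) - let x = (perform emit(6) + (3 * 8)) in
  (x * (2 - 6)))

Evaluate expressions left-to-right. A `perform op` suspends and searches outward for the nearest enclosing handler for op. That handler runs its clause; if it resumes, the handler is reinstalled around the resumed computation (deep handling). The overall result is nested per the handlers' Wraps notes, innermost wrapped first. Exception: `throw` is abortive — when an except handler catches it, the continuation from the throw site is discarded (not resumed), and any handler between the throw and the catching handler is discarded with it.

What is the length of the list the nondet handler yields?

Working:
choose[5, 6] @ H2
  branch[0] choose=5:
    emit(6) @ H1 ⇒ out+=6
    H0 returns 104
    H1 returns [6, 104]
    H2 returns [[6, 104]]
  branch[1] choose=6:
    emit(6) @ H1 ⇒ out+=6
    H0 returns 105
    H1 returns [6, 105]
    H2 returns [[6, 105]]
= [[6, 104], [6, 105]]

Answer: 2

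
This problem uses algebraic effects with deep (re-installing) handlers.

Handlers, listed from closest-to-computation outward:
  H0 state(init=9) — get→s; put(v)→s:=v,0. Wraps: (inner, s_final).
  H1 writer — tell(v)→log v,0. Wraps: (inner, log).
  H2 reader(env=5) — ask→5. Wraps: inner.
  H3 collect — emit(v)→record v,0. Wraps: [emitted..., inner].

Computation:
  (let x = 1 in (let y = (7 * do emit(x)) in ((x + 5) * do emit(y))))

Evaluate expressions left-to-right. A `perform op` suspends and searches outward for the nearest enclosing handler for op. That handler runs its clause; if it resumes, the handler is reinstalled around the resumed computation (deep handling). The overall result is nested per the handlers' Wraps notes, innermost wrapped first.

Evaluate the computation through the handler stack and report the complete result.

Answer: [1, 0, ((0, 9), ())]

Working:
emit(1) @ H3 ⇒ out+=1
emit(0) @ H3 ⇒ out+=0
H0 returns (0, 9)
H1 returns ((0, 9), ())
H2 returns ((0, 9), ())
H3 returns [1, 0, ((0, 9), ())]
= [1, 0, ((0, 9), ())]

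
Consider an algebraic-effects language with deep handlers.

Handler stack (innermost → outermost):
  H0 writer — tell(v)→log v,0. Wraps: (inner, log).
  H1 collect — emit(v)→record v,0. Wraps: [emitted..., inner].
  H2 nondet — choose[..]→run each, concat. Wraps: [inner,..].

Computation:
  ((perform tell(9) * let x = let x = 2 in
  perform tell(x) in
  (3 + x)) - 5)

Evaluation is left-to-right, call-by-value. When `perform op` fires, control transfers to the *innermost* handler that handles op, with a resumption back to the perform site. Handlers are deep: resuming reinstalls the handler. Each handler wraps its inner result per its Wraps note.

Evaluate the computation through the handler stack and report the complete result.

Answer: [[(-5, (9, 2))]]

Step-by-step:
tell(9) @ H0 ⇒ log+=9
tell(2) @ H0 ⇒ log+=2
H0 returns (-5, (9, 2))
H1 returns [(-5, (9, 2))]
H2 returns [[(-5, (9, 2))]]
= [[(-5, (9, 2))]]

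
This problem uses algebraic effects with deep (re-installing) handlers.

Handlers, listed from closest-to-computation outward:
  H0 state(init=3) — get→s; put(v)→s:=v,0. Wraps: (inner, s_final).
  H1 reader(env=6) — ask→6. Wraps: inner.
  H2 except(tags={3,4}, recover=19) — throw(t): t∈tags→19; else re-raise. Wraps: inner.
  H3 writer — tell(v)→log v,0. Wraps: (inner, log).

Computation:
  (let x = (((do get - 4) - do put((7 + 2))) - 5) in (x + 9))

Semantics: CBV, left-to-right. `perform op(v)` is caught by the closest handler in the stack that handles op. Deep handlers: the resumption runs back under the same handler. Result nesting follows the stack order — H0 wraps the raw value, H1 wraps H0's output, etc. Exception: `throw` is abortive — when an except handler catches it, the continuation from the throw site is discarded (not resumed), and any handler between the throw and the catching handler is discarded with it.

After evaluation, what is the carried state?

Evaluation trace:
get @ H0 ⇒ 3
put(9) @ H0 ⇒ s:=9
H0 returns (3, 9)
H1 returns (3, 9)
H2 returns (3, 9)
H3 returns ((3, 9), ())
= ((3, 9), ())

Answer: 9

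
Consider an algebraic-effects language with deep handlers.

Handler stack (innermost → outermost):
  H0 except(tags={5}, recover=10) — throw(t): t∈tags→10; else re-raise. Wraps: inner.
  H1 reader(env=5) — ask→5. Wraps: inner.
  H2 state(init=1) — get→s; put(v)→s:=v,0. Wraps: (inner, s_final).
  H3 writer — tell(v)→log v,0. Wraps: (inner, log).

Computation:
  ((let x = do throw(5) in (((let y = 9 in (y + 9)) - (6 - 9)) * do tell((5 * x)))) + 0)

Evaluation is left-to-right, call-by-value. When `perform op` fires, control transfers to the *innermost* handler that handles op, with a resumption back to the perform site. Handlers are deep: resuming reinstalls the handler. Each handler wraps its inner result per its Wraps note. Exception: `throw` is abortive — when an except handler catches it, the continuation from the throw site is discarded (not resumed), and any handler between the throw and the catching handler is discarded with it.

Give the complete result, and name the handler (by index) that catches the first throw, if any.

Answer: ((10, 1), ()) ; first throw caught by: H0

Working:
throw(5) @ H0 caught ⇒ 10
H1 returns 10
H2 returns (10, 1)
H3 returns ((10, 1), ())
= ((10, 1), ())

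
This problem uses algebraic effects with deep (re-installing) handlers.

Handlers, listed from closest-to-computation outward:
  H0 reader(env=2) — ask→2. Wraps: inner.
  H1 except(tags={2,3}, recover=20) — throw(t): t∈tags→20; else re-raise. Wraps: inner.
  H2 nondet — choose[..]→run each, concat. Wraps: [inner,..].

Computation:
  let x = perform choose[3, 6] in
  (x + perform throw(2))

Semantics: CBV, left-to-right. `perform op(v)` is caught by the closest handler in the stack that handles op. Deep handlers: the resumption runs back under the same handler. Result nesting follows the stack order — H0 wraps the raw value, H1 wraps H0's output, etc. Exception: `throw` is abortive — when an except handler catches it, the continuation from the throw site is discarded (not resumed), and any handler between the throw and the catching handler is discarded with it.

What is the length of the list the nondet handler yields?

Answer: 2

Step-by-step:
choose[3, 6] @ H2
  branch[0] choose=3:
    throw(2) @ H1 caught ⇒ 20
    H2 returns [20]
  branch[1] choose=6:
    throw(2) @ H1 caught ⇒ 20
    H2 returns [20]
= [20, 20]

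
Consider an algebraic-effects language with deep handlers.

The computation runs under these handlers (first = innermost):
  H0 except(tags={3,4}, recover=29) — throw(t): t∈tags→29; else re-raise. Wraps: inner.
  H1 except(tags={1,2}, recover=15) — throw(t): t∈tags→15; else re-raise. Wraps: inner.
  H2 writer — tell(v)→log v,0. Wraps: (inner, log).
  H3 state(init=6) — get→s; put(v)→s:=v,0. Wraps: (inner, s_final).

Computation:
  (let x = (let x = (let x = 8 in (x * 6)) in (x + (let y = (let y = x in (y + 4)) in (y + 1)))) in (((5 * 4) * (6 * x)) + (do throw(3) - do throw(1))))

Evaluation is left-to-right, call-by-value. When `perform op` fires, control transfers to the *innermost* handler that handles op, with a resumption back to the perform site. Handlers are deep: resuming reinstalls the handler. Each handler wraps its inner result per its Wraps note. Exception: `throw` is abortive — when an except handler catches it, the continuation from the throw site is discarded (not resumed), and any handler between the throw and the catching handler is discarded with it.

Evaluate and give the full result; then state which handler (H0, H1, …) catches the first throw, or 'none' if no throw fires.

Answer: ((29, ()), 6) ; first throw caught by: H0

Working:
throw(3) @ H0 caught ⇒ 29
H1 returns 29
H2 returns (29, ())
H3 returns ((29, ()), 6)
= ((29, ()), 6)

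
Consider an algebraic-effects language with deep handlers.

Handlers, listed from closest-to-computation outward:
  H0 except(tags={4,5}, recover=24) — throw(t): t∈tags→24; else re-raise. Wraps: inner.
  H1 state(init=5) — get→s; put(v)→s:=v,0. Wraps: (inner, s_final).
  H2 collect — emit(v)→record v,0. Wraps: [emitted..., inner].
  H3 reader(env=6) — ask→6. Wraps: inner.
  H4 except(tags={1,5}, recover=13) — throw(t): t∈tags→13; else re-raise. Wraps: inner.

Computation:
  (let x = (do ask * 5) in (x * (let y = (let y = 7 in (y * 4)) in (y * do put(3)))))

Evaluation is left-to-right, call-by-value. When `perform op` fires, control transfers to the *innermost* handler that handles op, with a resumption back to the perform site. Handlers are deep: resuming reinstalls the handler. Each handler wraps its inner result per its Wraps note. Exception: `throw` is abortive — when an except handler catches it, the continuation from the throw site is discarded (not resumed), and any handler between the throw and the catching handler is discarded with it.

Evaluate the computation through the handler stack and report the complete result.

Evaluation trace:
ask @ H3 ⇒ 6
put(3) @ H1 ⇒ s:=3
H0 returns 0
H1 returns (0, 3)
H2 returns [(0, 3)]
H3 returns [(0, 3)]
H4 returns [(0, 3)]
= [(0, 3)]

Answer: [(0, 3)]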